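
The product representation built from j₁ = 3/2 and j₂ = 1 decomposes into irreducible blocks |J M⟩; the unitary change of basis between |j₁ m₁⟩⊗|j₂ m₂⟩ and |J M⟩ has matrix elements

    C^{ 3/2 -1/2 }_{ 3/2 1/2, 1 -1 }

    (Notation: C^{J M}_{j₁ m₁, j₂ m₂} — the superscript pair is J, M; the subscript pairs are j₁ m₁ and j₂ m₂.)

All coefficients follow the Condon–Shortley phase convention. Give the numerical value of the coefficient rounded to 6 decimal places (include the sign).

+0.730297

triangle: 1!*2!*1!/5! = 2/120
(j±m)!: 2!*1!*0!*2!*1!*2! = 8
prefactor² = (2J+1)*Δ*N² = 8/15
  k=0: +1/(0!*1!*1!*0!*1!*1!) = 1
Σ = 1  ⇒  CG² = 8/15*1² = 8/15
CG = +√(8/15) = +0.730297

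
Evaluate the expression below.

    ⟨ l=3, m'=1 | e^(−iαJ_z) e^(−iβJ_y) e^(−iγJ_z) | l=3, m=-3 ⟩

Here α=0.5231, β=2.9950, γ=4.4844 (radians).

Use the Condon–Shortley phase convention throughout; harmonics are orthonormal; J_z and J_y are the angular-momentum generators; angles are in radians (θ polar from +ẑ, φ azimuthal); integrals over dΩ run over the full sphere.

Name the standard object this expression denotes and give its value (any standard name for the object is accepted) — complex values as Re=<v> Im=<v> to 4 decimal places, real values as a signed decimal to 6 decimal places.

Wigner D-matrix element, Re=0.0192 Im=0.0073

This is a Wigner D-matrix element — the rotation-matrix element ⟨l m'| R(α,β,γ) |l m⟩ in the angular-momentum basis.
Split into d^3_{1,-3}(β=2.9950) × two z-phases.
Half-angle: c=0.073231, s=0.997315. N=√(24·2·1·720)=185.903201
k∈{0} keeps every argument non-negative
  k=0: (−1)^4·185.9032/(48)·0.0732^2·0.9973^4 = +0.020548
d^3_{1,-3}(2.9950) = +0.020548
Phases: e^{-i·(1)·0.5231}=+0.866275-0.499568i, e^{-i·(-3)·4.4844}=+0.631873+0.775072i ⇒ D=+0.019203+0.007310i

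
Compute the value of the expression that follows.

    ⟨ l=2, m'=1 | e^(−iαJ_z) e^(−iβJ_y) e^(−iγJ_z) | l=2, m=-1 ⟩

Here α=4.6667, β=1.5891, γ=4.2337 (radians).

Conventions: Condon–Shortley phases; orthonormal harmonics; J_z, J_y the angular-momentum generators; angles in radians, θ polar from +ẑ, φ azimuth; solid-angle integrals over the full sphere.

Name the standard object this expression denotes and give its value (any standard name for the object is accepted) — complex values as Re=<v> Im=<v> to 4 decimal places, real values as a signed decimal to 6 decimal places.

Wigner D-matrix element, Re=0.4452 Im=-0.2058

This is a Wigner D-matrix element — the rotation-matrix element ⟨l m'| R(α,β,γ) |l m⟩ in the angular-momentum basis.
First d^2_{1,-1}(β=1.5891), then the phase factors e^{-i(1)α} and e^{-i(-1)γ}:
c=cos(1.589100/2)=0.700606, s=sin(1.589100/2)=0.713548; N=√[6·1·1·6]=6.000000
Admissible k: 0..1 (factorial args all ≥0)
  k=0: (−1)^2·6.0000/(2)·0.7006^2·0.7135^2 = +0.749749
  k=1: (−1)^3·6.0000/(6)·0.7006^0·0.7135^4 = -0.259235
d^2_{1,-1}(1.5891) = +0.749749 -0.259235 = +0.490514
D = (-0.045673+0.998956i)·(+0.490514)·(-0.460616-0.887600i) = +0.445245-0.205817i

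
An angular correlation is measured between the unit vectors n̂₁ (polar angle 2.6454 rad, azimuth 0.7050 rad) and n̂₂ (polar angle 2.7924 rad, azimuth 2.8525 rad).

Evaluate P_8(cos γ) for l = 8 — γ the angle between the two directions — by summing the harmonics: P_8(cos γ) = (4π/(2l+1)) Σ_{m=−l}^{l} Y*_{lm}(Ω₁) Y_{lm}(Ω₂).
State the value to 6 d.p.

0.235761

Addition theorem: P_8(cos γ) = (4π/17) Σ_m Y*_{lm}(Ω₁) Y_{lm}(Ω₂), m = −8…8:
  [-8]  conj(Y_{8,-8})(Ω₁) = 0.00109 - 0.00082j ; Y_{8,-8}(Ω₂) = -0.00007 + 0.00007j ; Δ = -0.00000 + 0.00000j
  [-7]  conj(Y_{8,-7})(Ω₁) = -0.00222 + 0.00980j ; Y_{8,-7}(Ω₂) = -0.00047 + 0.00096j ; Δ = -0.00001 - 0.00001j
  [-6]  conj(Y_{8,-6})(Ω₁) = -0.02155 - 0.04116j ; Y_{8,-6}(Ω₂) = -0.00121 + 0.00729j ; Δ = 0.00033 - 0.00011j
  [-5]  conj(Y_{8,-5})(Ω₁) = 0.13949 + 0.05627j ; Y_{8,-5}(Ω₂) = 0.00459 + 0.03641j ; Δ = -0.00141 + 0.00534j
  [-4]  conj(Y_{8,-4})(Ω₁) = -0.32591 + 0.10858j ; Y_{8,-4}(Ω₂) = 0.05360 + 0.12185j ; Δ = -0.03070 - 0.03389j
  [-3]  conj(Y_{8,-3})(Ω₁) = 0.26681 - 0.44089j ; Y_{8,-3}(Ω₂) = 0.22216 + 0.26188j ; Δ = 0.17474 - 0.02808j
  [-2]  conj(Y_{8,-2})(Ω₁) = 0.06012 + 0.37066j ; Y_{8,-2}(Ω₂) = 0.47706 + 0.31132j ; Δ = -0.08671 + 0.19554j
  [-1]  conj(Y_{8,-1})(Ω₁) = 0.12855 + 0.10938j ; Y_{8,-1}(Ω₂) = 0.39730 + 0.11817j ; Δ = 0.03815 + 0.05865j
  [+0]  conj(Y_{8,0})(Ω₁) = -0.44373 + 0.00000j ; Y_{8,0}(Ω₂) = -0.29336 + 0.00000j ; Δ = 0.13018 + 0.00000j
  [+1]  conj(Y_{8,1})(Ω₁) = -0.12855 + 0.10938j ; Y_{8,1}(Ω₂) = -0.39730 + 0.11817j ; Δ = 0.03815 - 0.05865j
  [+2]  conj(Y_{8,2})(Ω₁) = 0.06012 - 0.37066j ; Y_{8,2}(Ω₂) = 0.47706 - 0.31132j ; Δ = -0.08671 - 0.19554j
  [+3]  conj(Y_{8,3})(Ω₁) = -0.26681 - 0.44089j ; Y_{8,3}(Ω₂) = -0.22216 + 0.26188j ; Δ = 0.17474 + 0.02808j
  [+4]  conj(Y_{8,4})(Ω₁) = -0.32591 - 0.10858j ; Y_{8,4}(Ω₂) = 0.05360 - 0.12185j ; Δ = -0.03070 + 0.03389j
  [+5]  conj(Y_{8,5})(Ω₁) = -0.13949 + 0.05627j ; Y_{8,5}(Ω₂) = -0.00459 + 0.03641j ; Δ = -0.00141 - 0.00534j
  [+6]  conj(Y_{8,6})(Ω₁) = -0.02155 + 0.04116j ; Y_{8,6}(Ω₂) = -0.00121 - 0.00729j ; Δ = 0.00033 + 0.00011j
  [+7]  conj(Y_{8,7})(Ω₁) = 0.00222 + 0.00980j ; Y_{8,7}(Ω₂) = 0.00047 + 0.00096j ; Δ = -0.00001 + 0.00001j
  [+8]  conj(Y_{8,8})(Ω₁) = 0.00109 + 0.00082j ; Y_{8,8}(Ω₂) = -0.00007 - 0.00007j ; Δ = -0.00000 - 0.00000j
Accumulated sum 0.31894 - 0.00000j; after 4π/(2l+1) scaling, 0.23576 - 0.00000j ⇒ P_8 = 0.235761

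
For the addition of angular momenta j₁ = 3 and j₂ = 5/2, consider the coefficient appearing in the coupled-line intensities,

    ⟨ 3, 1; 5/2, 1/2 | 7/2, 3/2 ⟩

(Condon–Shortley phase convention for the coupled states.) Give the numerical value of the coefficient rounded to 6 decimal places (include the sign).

-0.487950  (= −√(5/21))

√[8·2!4!3!/10! · 4!2!3!2!5!2!] = √(3072/35)
  +(−1)^0/∏(0,2,2,3,2,0)! = 1/48  (running 1/48)
  +(−1)^1/∏(1,1,1,2,3,1)! = -1/12  (running -1/16)
  +(−1)^2/∏(2,0,0,1,4,2)! = 1/96  (running -5/96)
⟨..|..⟩ = √(3072/35)·(-5/96) = -0.487950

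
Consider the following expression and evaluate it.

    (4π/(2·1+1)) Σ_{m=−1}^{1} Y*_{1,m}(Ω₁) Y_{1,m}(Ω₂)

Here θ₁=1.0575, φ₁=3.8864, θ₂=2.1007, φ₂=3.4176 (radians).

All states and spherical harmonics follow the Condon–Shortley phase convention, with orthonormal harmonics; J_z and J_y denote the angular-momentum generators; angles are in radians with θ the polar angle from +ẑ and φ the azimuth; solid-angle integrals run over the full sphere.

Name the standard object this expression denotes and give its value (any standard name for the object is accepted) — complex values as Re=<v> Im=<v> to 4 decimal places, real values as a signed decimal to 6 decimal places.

This sum is the spherical-harmonic addition theorem: it equals the Legendre polynomial P_l(cos γ) of the angle γ between the two directions.
Summing Y*_{l m}(θ₁,φ₁)·Y_{l m}(θ₂,φ₂) over m ∈ [−1, 1]; prefactor 4π/(2·1+1) = 4.188790:
  m=-1: Y*=(-0.221279, -0.204007)  Y=(-0.286828, 0.081240)  product (0.080043, 0.040538)
  m=+0: Y*=(0.239929, -0.000000)  Y=(-0.246964, 0.000000)  product (-0.059254, 0.000000)
  m=+1: Y*=(0.221279, -0.204007)  Y=(0.286828, 0.081240)  product (0.080043, -0.040538)
Total Σ_m = (0.100832, 0.000000). Multiply by 4.188790: (0.422362, 0.000000). P_1(cos γ) = 0.422362

Legendre polynomial (addition theorem), +0.422362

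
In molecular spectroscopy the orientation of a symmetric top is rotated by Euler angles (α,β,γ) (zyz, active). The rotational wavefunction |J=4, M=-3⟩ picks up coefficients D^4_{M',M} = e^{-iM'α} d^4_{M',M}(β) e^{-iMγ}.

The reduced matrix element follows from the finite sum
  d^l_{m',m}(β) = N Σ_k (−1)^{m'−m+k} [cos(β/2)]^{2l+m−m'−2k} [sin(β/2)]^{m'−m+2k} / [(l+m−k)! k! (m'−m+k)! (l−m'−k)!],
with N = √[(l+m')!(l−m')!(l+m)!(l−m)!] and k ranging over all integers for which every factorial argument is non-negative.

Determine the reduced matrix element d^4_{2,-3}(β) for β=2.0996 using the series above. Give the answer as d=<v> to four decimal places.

d=0.0082

d^4_{2,-3}(β=2.0996) via the finite sum:
Half-angle: c=0.497745, s=0.867324. N=√(720·2·1·5040)=2693.993318
Admissible k: 0..1 (factorial args all ≥0)
  k=0: (−1)^5·2693.9933/(240)·0.4977^3·0.8673^5 = -0.679377
  k=1: (−1)^6·2693.9933/(720)·0.4977^1·0.8673^7 = +0.687605
d^4_{2,-3}(2.0996) = -0.679377 +0.687605 = +0.008228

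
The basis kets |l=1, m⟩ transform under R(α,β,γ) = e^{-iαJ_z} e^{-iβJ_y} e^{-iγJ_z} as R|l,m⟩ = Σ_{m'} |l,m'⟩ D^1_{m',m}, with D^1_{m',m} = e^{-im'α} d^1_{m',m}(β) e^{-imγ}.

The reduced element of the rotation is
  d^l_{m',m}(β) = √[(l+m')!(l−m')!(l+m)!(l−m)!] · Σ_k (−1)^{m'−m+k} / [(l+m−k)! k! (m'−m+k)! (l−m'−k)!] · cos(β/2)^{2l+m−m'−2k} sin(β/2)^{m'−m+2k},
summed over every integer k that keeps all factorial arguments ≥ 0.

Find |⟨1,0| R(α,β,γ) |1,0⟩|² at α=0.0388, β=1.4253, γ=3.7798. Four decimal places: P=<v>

First d^1_{0,0}(β=1.4253), then the phase factors e^{-i(0)α} and e^{-i(0)γ}:
With c≡cos(β/2)=0.756632 and s≡sin(β/2)=0.653841, N=[1·1·1·1]^{1/2}=1.000000
The bounds max(0,m−m')=0 and min(l+m,l−m')=1 give 2 terms
  k=0: (−1)^0·1.0000/(1)·0.7566^2·0.6538^0 = +0.572492
  k=1: (−1)^1·1.0000/(1)·0.7566^0·0.6538^2 = -0.427508
d^1_{0,0}(1.4253) = +0.572492 -0.427508 = +0.144984
|D^1_{0,0}|² = |d^1_{0,0}(β)|² = (+0.144984)² = 0.021020 (the z-rotation phases have unit modulus)

P=0.0210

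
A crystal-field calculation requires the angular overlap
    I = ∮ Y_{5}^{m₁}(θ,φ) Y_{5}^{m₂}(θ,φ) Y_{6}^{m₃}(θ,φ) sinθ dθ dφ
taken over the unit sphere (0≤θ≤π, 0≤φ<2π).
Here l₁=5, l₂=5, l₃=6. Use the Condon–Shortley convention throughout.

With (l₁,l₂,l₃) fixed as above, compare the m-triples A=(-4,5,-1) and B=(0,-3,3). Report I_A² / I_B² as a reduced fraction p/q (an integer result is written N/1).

63/125

l's match ⇒ only the (l;m) 3-j factors differ between A and B.
A: triangle coeff Δ(5,5,6) = 1/28588560; Σ_t [4,4]: t=4:+1/2073600 = 1/2073600; (3j)²=63/9724 [(5 5 6; -4 5 -1)], sign=-1
B: triangle coeff Δ(5,5,6) = 1/28588560; Σ_t [0,2]: t=0:+1/138240 t=1:−1/34560 t=2:+1/103680 = -1/82944; (3j)²=125/9724 [(5 5 6; 0 -3 3)], sign=+1
I_A²/I_B² = (63/9724)/(125/9724) = 63/125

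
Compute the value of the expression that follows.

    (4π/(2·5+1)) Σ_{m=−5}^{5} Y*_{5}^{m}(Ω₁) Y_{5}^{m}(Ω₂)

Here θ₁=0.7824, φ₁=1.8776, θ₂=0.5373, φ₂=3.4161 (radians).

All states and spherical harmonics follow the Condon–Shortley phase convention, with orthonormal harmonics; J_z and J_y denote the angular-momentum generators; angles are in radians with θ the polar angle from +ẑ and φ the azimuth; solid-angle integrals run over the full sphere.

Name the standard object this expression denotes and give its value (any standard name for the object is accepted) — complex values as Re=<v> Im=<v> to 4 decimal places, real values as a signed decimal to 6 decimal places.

Legendre polynomial (addition theorem), -0.203669

This sum is the spherical-harmonic addition theorem: it equals the Legendre polynomial P_l(cos γ) of the angle γ between the two directions.
Expand P_5 via completeness: Σ_{m} conj(Y_{5,m}) at Ω₁ times Y_{5,m} at Ω₂ —
  term(m=-5) = (0.000212, -0.001300)   from Y*(Ω₁)=(-0.080769, 0.002972), Y(Ω₂)=(-0.003211, 0.015982)
  term(m=-4) = (0.022062, 0.002866)   from Y*(Ω₁)=(0.086615, 0.242095), Y(Ω₂)=(0.039400, -0.077035)
  term(m=-3) = (-0.010823, 0.111357)   from Y*(Ω₁)=(0.340234, -0.258854), Y(Ω₂)=(-0.177867, 0.191974)
  term(m=-2) = (-0.140510, -0.009089)   from Y*(Ω₁)=(-0.248596, -0.175086), Y(Ω₂)=(0.395017, -0.241652)
  term(m=-1) = (-0.001835, 0.056789)   from Y*(Ω₁)=(0.049700, -0.156879), Y(Ω₂)=(-0.332340, 0.093593)
  term(m=+0) = (0.083505, 0.000000)   from Y*(Ω₁)=(-0.354205, -0.000000), Y(Ω₂)=(-0.235752, 0.000000)
  term(m=+1) = (-0.001835, -0.056789)   from Y*(Ω₁)=(-0.049700, -0.156879), Y(Ω₂)=(0.332340, 0.093593)
  term(m=+2) = (-0.140510, 0.009089)   from Y*(Ω₁)=(-0.248596, 0.175086), Y(Ω₂)=(0.395017, 0.241652)
  term(m=+3) = (-0.010823, -0.111357)   from Y*(Ω₁)=(-0.340234, -0.258854), Y(Ω₂)=(0.177867, 0.191974)
  term(m=+4) = (0.022062, -0.002866)   from Y*(Ω₁)=(0.086615, -0.242095), Y(Ω₂)=(0.039400, 0.077035)
  term(m=+5) = (0.000212, 0.001300)   from Y*(Ω₁)=(0.080769, 0.002972), Y(Ω₂)=(0.003211, 0.015982)
Accumulated sum (-0.178282, -0.000000); after 4π/(2l+1) scaling, (-0.203669, -0.000000) ⇒ P_5 = -0.203669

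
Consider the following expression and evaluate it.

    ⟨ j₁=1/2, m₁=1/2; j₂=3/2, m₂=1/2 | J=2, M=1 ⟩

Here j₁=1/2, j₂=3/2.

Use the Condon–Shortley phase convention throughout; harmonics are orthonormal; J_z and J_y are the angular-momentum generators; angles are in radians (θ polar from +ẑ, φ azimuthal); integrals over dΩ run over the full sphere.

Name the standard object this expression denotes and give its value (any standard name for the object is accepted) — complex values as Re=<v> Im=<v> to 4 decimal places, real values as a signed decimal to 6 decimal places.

This is a Clebsch–Gordan (vector-coupling) coefficient.
√[5·0!1!3!/5! · 1!0!2!1!3!1!] = √(3)
  +(−1)^0/∏(0,0,0,2,1,1)! = 1/2  (running 1/2)
⟨..|..⟩ = √(3)·(1/2) = +0.866025

Clebsch–Gordan coefficient, +√(3/4) ≈ +0.866025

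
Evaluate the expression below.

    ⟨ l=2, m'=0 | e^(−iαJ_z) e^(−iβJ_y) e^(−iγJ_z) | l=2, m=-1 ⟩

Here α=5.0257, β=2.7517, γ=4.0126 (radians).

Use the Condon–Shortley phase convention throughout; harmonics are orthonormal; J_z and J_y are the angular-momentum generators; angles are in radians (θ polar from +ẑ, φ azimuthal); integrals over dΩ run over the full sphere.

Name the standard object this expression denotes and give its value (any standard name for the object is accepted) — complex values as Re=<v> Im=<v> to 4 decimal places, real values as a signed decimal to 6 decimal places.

This is a Wigner D-matrix element — the rotation-matrix element ⟨l m'| R(α,β,γ) |l m⟩ in the angular-momentum basis.
D^2_{0,-1}(5.0257,2.7517,4.0126) = e^{-i·0·5.0257}·d^2_{0,-1}(2.7517)·e^{-i·-1·4.0126}. Compute d first:
With c≡cos(β/2)=0.193714 and s≡sin(β/2)=0.981058, N=[2·2·1·6]^{1/2}=4.898979
k∈{0,1} keeps every argument non-negative
  k=0: (−1)^1·4.8990/(2)·0.1937^3·0.9811^1 = -0.017468
  k=1: (−1)^2·4.8990/(2)·0.1937^1·0.9811^3 = +0.448044
d^2_{0,-1}(2.7517) = -0.017468 +0.448044 = +0.430575
D = (+1.000000+0.000000i)·(+0.430575)·(-0.644056-0.764978i) = -0.277315-0.329381i

Wigner D-matrix element, Re=-0.2773 Im=-0.3294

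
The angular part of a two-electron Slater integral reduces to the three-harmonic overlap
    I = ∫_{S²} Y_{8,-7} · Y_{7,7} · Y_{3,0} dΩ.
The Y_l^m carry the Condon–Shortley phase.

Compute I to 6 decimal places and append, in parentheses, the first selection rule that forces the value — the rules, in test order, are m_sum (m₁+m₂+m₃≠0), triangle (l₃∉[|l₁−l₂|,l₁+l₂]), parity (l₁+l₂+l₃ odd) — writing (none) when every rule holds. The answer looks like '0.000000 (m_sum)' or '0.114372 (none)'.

0.200072 (none)

m-sum 0 ✓  L=18 even ✓  1≤3≤15 ✓
Π(2lᵢ+1) = 17×15×7 = 1785
triangle coeff Δ(8,7,3) = 1/5290740
Σ_t [5,7]: t=5:−1/7257600 t=6:+1/2073600 t=7:−1/7257600 = 1/4838400
(3j)²=252/20995 [(8 7 3; 0 0 0)], sign=-1
Σ_t [12,12]: t=12:+1/5748019200 = 1/5748019200
(3j)²=91/3876 [(8 7 3; -7 7 0)], sign=-1
⇒ 4πI² = 3087/6137
I = (+1)√(3087/6137/(4π)) = 0.20007154
No selection rule forces the value: the integral is nonzero (none).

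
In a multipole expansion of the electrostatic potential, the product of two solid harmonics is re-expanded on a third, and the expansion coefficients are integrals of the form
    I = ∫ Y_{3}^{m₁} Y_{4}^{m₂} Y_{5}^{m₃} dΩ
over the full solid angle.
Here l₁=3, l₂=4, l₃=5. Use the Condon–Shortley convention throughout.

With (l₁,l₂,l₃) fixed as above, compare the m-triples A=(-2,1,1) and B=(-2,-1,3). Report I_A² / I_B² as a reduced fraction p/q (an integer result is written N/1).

625/42

Same 3,4,5: normalisation and zero-m 3j drop out of the ratio.
A: Δ: 2! 4! 6! / 13! → 1/180180; sum: t=1:−1/1152 t=2:+1/432 = 5/3456; 3j²(3 4 5; -2 1 1) = Δ·Π!·Σ² = 625/36036  (sign +1)
B: Δ: 2! 4! 6! / 13! → 1/180180; sum: t=1:−1/1152 t=2:+1/1440 = -1/5760; 3j²(3 4 5; -2 -1 3) = Δ·Π!·Σ² = 1/858  (sign -1)
I_A²/I_B² = (625/36036)/(1/858) = 625/42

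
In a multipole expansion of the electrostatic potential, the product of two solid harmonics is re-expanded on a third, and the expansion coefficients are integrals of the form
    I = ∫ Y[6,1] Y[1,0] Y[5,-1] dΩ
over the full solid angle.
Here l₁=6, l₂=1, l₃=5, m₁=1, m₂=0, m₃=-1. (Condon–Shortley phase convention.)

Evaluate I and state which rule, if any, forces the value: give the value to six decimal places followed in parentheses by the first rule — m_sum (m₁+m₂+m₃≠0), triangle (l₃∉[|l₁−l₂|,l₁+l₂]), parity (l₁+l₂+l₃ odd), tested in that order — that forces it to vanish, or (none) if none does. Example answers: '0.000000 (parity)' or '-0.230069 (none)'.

Checks pass: Σm=0; 12 even; l₃=5∈[5,7].
(2·6+1)(2·1+1)(2·5+1) = 429
Δ: 2! 10! 0! / 13! → 1/858
sum: t=1:−1/14400 = -1/14400
3j²(6 1 5; 0 0 0) = Δ·Π!·Σ² = 6/143  (sign +1)
sum: t=1:−1/17280 = -1/17280
3j²(6 1 5; 1 0 -1) = Δ·Π!·Σ² = 35/858  (sign -1)
combine: 4πI² = 429·6/143·35/858 = 105/143
take √, sign -1: I = -0.24172507
No selection rule forces the value: the integral is nonzero (none).

-0.241725 (none)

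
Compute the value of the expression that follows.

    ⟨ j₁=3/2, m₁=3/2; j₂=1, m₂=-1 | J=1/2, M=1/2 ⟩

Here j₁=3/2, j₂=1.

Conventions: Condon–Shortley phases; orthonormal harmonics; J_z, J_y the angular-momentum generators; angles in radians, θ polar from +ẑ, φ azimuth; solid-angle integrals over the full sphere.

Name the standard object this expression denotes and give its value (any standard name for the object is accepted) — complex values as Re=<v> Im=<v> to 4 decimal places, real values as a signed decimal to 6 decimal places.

This is a Clebsch–Gordan (vector-coupling) coefficient.
j₁+j₂−J=2  J+j₁−j₂=1  J−j₁+j₂=0  j₁+j₂+J+1=4
(j₁±m₁, j₂±m₂, J±M) = (3,0,0,2,1,0)
P² = 2
sum k=0..0:
  [0] +1/2 = 1/2
S = 1/2
C² = P²·S² = 1/2 ; C = +0.707107

Clebsch–Gordan coefficient, +√(1/2) ≈ +0.707107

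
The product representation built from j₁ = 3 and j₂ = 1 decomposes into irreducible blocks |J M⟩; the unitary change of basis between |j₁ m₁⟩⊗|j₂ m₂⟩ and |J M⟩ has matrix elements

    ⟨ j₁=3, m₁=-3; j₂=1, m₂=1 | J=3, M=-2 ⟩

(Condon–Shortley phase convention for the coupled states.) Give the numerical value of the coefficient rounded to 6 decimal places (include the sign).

-0.500000  (= −√(1/4))

triangle: 1!×5!×1!/8! = 120/40320
(j±m)!: 0!×6!×2!×0!×1!×5! = 172800
prefactor² = (2J+1)×Δ×N² = 3600
  k=1: −1/(1!×0!×5!×1!×0!×0!) = -1/120
Σ = -1/120  ⇒  CG² = 3600×(-1/120)² = 1/4
CG = −√(1/4) = -0.500000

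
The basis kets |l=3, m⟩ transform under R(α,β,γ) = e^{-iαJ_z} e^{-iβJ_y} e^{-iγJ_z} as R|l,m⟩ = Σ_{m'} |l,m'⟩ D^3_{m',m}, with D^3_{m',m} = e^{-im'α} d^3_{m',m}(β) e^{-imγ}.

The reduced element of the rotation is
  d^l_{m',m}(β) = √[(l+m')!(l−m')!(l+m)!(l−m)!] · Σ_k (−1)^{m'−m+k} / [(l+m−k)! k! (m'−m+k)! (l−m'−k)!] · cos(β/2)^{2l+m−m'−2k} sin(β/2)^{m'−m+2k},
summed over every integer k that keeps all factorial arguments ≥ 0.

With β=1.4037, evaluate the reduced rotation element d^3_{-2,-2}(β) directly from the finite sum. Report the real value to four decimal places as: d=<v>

d^3_{-2,-2}(β=1.4037) via the finite sum:
Half-angle: c=0.763649, s=0.645632. N=√(1·120·1·120)=120.000000
The bounds max(0,m−m')=0 and min(l+m,l−m')=1 give 2 terms
  k=0: (−1)^0·120.0000/(120)·0.7636^6·0.6456^0 = +0.198318
  k=1: (−1)^1·120.0000/(24)·0.7636^4·0.6456^2 = -0.708785
d^3_{-2,-2}(1.4037) = +0.198318 -0.708785 = -0.510467

d=-0.5105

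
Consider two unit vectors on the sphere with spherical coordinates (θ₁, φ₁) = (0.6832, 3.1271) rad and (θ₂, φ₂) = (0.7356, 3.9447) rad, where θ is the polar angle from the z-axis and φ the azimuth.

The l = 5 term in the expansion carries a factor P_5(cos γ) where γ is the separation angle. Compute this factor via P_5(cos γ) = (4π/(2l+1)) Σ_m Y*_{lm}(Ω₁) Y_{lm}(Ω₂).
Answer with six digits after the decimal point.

-0.228729

Expand P_5 via completeness: Σ_{m} conj(Y_{5,m}) at Ω₁ times Y_{5,m} at Ω₂ —
  m=-5: Y*=-0.04641 + 0.00337j  Y=0.04053 - 0.04843j  product -0.00172 + 0.00238j
  m=-4: Y*=0.18047 - 0.01047j  Y=-0.22009 + 0.01562j  product -0.03956 + 0.00512j
  m=-3: Y*=-0.38373 + 0.01669j  Y=0.30685 + 0.27586j  product -0.12235 - 0.10073j
  m=-2: Y*=0.42120 - 0.01221j  Y=-0.01301 - 0.36706j  product -0.00996 - 0.15445j
  m=-1: Y*=-0.03573 + 0.00052j  Y=0.05225 - 0.05414j  product -0.00184 + 0.00196j
  m=+0: Y*=-0.39106 + 0.00000j  Y=-0.38519 + 0.00000j  product 0.15063 + 0.00000j
  m=+1: Y*=0.03573 + 0.00052j  Y=-0.05225 - 0.05414j  product -0.00184 - 0.00196j
  m=+2: Y*=0.42120 + 0.01221j  Y=-0.01301 + 0.36706j  product -0.00996 + 0.15445j
  m=+3: Y*=0.38373 + 0.01669j  Y=-0.30685 + 0.27586j  product -0.12235 + 0.10073j
  m=+4: Y*=0.18047 + 0.01047j  Y=-0.22009 - 0.01562j  product -0.03956 - 0.00512j
  m=+5: Y*=0.04641 + 0.00337j  Y=-0.04053 - 0.04843j  product -0.00172 - 0.00238j
Accumulated sum -0.20022 - 0.00000j; after 4π/(2l+1) scaling, -0.22873 - 0.00000j ⇒ P_5 = -0.228729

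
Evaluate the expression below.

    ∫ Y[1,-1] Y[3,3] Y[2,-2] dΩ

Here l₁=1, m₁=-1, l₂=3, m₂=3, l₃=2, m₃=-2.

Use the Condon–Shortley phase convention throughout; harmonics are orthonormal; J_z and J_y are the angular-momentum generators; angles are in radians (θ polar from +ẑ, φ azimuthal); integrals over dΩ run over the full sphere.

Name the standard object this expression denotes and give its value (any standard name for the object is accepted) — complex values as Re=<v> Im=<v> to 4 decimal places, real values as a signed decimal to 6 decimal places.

This is a Gaunt coefficient — the integral of a triple product of spherical harmonics over the sphere.
Rules hold: Σm=0, L=6 even, 2≤2≤4.
N = 3·7·5 = 105
Δ = 2!·0!·4!/7! = 1/105
Racah Σ t=1..1: t=1:−1/4 = -1/4
⇒ 3j(1 3 2; 0 0 0)² = 3/35, sgn -1
Racah Σ t=2..2: t=2:+1/48 = 1/48
⇒ 3j(1 3 2; -1 3 -2)² = 1/7, sgn +1
4πI² = N·(3j₀)²·(3jₘ)² = 9/7
I = -1·√(1.28571/4π) = -0.31986543

Gaunt coefficient, -0.319865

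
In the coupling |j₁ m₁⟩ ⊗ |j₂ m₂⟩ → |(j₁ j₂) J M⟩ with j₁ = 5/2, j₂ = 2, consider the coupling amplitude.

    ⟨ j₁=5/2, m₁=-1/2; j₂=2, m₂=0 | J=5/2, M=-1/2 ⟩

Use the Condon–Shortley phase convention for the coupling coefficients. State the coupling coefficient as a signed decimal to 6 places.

-0.478091  (= −√(8/35))

j₁+j₂−J=2  J+j₁−j₂=3  J−j₁+j₂=2  j₁+j₂+J+1=8
(j₁±m₁, j₂±m₂, J±M) = (2,3,2,2,2,3)
P² = 72/35
sum k=0..2:
  [0] +1/24 = 1/24
  [1] −1/2 = -1/2
  [2] +1/8 = 1/8
S = -1/3
C² = P²·S² = 8/35 ; C = -0.478091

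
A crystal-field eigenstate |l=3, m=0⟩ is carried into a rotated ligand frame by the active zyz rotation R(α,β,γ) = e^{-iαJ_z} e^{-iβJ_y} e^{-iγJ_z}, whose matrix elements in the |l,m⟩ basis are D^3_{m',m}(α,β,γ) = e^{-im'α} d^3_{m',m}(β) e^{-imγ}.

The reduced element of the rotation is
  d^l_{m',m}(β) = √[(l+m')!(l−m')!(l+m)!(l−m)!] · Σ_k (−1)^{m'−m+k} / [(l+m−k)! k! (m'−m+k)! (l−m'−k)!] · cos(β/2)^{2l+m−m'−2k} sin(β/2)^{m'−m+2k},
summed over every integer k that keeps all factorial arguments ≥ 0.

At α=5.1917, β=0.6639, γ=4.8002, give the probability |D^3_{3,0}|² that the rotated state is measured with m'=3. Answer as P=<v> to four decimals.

First d^3_{3,0}(β=0.6639), then the phase factors e^{-i(3)α} and e^{-i(0)γ}:
Half-angle: c=0.945409, s=0.325887. N=√(720·1·6·6)=160.996894
Admissible k: 0..0 (factorial args all ≥0)
  k=0: (−1)^3·160.9969/(36)·0.9454^3·0.3259^3 = -0.130790
d^3_{3,0}(0.6639) = -0.130790
|D^3_{3,0}|² = |d^3_{3,0}(β)|² = (-0.130790)² = 0.017106 (the z-rotation phases have unit modulus)

P=0.0171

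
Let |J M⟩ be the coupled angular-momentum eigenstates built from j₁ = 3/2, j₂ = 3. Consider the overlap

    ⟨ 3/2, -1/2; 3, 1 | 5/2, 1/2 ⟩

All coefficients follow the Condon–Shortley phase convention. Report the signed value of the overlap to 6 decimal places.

−√(1/70) = -0.119523

j₁+j₂−J=2  J+j₁−j₂=1  J−j₁+j₂=4  j₁+j₂+J+1=8
(j₁±m₁, j₂±m₂, J±M) = (1,2,4,2,3,2)
P² = 288/35
sum k=1..2:
  [1] −1/6 = -1/6
  [2] +1/8 = 1/8
S = -1/24
C² = P²·S² = 1/70 ; C = -0.119523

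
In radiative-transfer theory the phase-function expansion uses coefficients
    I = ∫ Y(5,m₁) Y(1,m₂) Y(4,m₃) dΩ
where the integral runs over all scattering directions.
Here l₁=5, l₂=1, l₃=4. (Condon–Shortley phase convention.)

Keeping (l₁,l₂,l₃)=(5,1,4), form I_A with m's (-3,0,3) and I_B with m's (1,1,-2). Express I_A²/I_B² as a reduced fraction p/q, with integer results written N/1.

8/3

Shared (l₁,l₂,l₃)=(5,1,4): N and (l;000)² cancel in I_A²/I_B².
A: Δ = 2!·8!·0!/11! = 1/495; Racah Σ t=1..1: t=1:−1/5040 = -1/5040; ⇒ 3j(5 1 4; -3 0 3)² = 16/495, sgn +1
B: Δ = 2!·8!·0!/11! = 1/495; Racah Σ t=2..2: t=2:+1/2880 = 1/2880; ⇒ 3j(5 1 4; 1 1 -2)² = 2/165, sgn +1
I_A²/I_B² = (16/495)/(2/165) = 8/3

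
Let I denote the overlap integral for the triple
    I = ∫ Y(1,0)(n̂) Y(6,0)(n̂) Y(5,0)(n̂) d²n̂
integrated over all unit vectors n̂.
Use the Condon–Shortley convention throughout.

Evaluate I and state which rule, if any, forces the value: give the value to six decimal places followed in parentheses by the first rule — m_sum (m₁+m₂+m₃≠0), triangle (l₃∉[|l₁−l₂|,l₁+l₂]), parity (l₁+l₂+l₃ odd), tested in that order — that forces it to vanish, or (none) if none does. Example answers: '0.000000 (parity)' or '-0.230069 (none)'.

Checks pass: Σm=0; 12 even; l₃=5∈[5,7].
(2·1+1)(2·6+1)(2·5+1) = 429
Δ: 2! 0! 10! / 13! → 1/858
sum: t=1:−1/14400 = -1/14400
3j²(1 6 5; 0 0 0) = Δ·Π!·Σ² = 6/143  (sign +1)
(m-triple is (0,0,0) — same symbol as above.)
combine: 4πI² = 429·6/143·6/143 = 108/143
take √, sign +1: I = 0.24515397
No selection rule forces the value: the integral is nonzero (none).

0.245154 (none)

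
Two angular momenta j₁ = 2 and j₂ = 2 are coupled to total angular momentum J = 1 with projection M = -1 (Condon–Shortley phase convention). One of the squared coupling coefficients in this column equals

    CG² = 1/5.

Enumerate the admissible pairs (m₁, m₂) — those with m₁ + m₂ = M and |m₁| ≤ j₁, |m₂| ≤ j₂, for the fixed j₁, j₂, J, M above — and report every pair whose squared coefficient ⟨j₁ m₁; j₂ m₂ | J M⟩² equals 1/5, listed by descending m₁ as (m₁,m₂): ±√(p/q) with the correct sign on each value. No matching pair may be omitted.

(1,-2): +√(1/5); (-2,1): −√(1/5)

Admissible pairs with m₁+m₂ = M = -1: (-2,1), (-1,0), (0,-1), (1,-2)
  (m₁,m₂)=(1,-2): CG² = 1/5, CG = +√(1/5)   ← matches the target
  (m₁,m₂)=(0,-1): CG² = 3/10, CG = −√(3/10)
  (m₁,m₂)=(-1,0): CG² = 3/10, CG = +√(3/10)
  (m₁,m₂)=(-2,1): CG² = 1/5, CG = −√(1/5)   ← matches the target
Pairs with CG² = 1/5: (1,-2): +√(1/5); (-2,1): −√(1/5)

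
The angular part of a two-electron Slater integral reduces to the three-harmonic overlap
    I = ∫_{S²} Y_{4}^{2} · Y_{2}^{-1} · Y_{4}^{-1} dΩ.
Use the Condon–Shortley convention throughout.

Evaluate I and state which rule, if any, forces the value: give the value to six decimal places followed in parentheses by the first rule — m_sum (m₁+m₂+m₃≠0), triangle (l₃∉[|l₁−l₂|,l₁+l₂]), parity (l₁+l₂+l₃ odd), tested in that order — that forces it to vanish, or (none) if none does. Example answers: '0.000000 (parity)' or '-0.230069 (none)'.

0.127700 (none)

Checks pass: Σm=0; 10 even; l₃=4∈[2,6].
(2·4+1)(2·2+1)(2·4+1) = 405
Δ: 2! 6! 2! / 11! → 1/13860
sum: t=0:+1/192 t=1:−1/36 t=2:+1/192 = -5/288
3j²(4 2 4; 0 0 0) = Δ·Π!·Σ² = 20/693  (sign -1)
sum: t=0:+1/96 t=1:−1/240 = 1/160
3j²(4 2 4; 2 -1 -1) = Δ·Π!·Σ² = 27/1540  (sign -1)
combine: 4πI² = 405·20/693·27/1540 = 1215/5929
take √, sign +1: I = 0.12770047
No selection rule forces the value: the integral is nonzero (none).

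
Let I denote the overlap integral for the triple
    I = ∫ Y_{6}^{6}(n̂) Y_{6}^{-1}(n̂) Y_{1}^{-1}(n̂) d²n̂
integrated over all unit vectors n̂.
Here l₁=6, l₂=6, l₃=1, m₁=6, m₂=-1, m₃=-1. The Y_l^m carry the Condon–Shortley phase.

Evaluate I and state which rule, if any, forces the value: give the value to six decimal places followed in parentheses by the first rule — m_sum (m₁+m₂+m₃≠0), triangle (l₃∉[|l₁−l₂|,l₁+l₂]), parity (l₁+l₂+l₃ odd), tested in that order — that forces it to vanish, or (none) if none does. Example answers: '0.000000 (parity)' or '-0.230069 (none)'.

Σmᵢ = 4 ≠ 0, so the φ-integral vanishes; I = 0

0.000000 (m_sum)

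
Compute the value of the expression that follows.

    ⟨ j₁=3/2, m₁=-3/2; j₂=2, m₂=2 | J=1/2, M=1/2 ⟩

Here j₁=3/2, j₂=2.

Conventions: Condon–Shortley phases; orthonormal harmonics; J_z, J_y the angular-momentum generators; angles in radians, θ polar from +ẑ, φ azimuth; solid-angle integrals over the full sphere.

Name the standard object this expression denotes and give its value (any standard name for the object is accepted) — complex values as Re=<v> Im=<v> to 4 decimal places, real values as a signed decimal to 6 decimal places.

Clebsch–Gordan coefficient, −√(2/5) ≈ -0.632456

This is a Clebsch–Gordan (vector-coupling) coefficient.
j₁+j₂−J=3  J+j₁−j₂=0  J−j₁+j₂=1  j₁+j₂+J+1=5
(j₁±m₁, j₂±m₂, J±M) = (0,3,4,0,1,0)
P² = 72/5
sum k=3..3:
  [3] −1/6 = -1/6
S = -1/6
C² = P²·S² = 2/5 ; C = -0.632456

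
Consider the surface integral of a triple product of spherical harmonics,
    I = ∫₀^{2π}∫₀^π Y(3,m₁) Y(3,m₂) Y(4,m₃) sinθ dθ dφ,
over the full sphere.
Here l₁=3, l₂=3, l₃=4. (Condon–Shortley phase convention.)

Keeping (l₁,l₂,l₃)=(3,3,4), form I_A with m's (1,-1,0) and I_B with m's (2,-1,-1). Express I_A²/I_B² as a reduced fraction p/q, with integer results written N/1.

1/32

l's match ⇒ only the (l;m) 3-j factors differ between A and B.
A: triangle coeff Δ(3,3,4) = 1/34650; Σ_t [0,2]: t=0:+1/32 t=1:−1/36 t=2:+1/1152 = 5/1152; (3j)²=1/1386 [(3 3 4; 1 -1 0)], sign=+1
B: triangle coeff Δ(3,3,4) = 1/34650; Σ_t [0,1]: t=0:+1/48 t=1:−1/144 = 1/72; (3j)²=16/693 [(3 3 4; 2 -1 -1)], sign=-1
I_A²/I_B² = (1/1386)/(16/693) = 1/32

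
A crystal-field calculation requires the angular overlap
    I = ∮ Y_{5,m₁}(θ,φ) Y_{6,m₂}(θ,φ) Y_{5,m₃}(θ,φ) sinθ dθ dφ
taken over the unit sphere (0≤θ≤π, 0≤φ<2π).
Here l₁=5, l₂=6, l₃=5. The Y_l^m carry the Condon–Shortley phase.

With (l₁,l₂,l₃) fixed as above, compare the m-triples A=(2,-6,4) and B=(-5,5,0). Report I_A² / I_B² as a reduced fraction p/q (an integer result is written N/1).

Same 5,6,5: normalisation and zero-m 3j drop out of the ratio.
A: Δ: 6! 4! 6! / 17! → 1/28588560; sum: t=0:+1/3110400 = 1/3110400; 3j²(5 6 5; 2 -6 4) = Δ·Π!·Σ² = 21/1105  (sign -1)
B: Δ: 6! 4! 6! / 17! → 1/28588560; sum: t=6:+1/2073600 = 1/2073600; 3j²(5 6 5; -5 5 0) = Δ·Π!·Σ² = 15/884  (sign -1)
I_A²/I_B² = (21/1105)/(15/884) = 28/25

28/25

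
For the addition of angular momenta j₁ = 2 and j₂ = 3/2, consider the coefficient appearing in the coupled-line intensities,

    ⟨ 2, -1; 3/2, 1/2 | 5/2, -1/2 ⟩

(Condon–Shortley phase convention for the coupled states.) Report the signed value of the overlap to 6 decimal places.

j₁+j₂−J=1  J+j₁−j₂=3  J−j₁+j₂=2  j₁+j₂+J+1=7
(j₁±m₁, j₂±m₂, J±M) = (1,3,2,1,2,3)
P² = 72/35
sum k=0..1:
  [0] +1/12 = 1/12
  [1] −1/2 = -1/2
S = -5/12
C² = P²·S² = 5/14 ; C = -0.597614

-0.597614  (= −√(5/14))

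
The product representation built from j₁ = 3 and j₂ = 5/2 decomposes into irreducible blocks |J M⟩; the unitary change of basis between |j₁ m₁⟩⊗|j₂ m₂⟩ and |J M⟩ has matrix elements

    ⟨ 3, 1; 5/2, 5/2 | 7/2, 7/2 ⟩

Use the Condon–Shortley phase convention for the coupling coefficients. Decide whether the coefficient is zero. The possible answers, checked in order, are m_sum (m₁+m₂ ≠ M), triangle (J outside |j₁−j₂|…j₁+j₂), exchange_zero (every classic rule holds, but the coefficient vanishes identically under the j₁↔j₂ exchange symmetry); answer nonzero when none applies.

m-sum: m₁+m₂ = 1+5/2 = 7/2, M = 7/2  ✓
triangle: |j₁−j₂| = 1/2 ≤ J = 7/2 ≤ j₁+j₂ = 11/2  ✓
exchange: j₁≠j₂ or m₁≠m₂ — the exchange symmetry imposes no constraint here
value check: CG = +√(2/9) = +0.471405 ≠ 0

nonzero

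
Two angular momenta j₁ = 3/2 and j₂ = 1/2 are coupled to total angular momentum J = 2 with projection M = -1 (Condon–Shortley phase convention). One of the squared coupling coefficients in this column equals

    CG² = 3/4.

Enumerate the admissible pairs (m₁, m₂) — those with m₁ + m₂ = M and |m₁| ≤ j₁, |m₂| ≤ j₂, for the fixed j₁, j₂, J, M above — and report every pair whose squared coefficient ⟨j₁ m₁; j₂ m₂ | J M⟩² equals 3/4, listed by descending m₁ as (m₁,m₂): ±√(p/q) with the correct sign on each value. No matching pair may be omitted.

(-1/2,-1/2): +√(3/4)

Admissible pairs with m₁+m₂ = M = -1: (-3/2,1/2), (-1/2,-1/2)
  (m₁,m₂)=(-1/2,-1/2): CG² = 3/4, CG = +√(3/4)   ← matches the target
  (m₁,m₂)=(-3/2,1/2): CG² = 1/4, CG = +√(1/4)
Pairs with CG² = 3/4: (-1/2,-1/2): +√(3/4)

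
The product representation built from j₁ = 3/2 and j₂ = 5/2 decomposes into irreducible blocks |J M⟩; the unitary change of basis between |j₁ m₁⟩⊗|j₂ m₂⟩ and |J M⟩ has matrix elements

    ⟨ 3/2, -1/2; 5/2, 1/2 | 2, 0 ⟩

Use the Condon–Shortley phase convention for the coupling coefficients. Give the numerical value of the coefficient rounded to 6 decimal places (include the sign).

√[5·2!1!3!/7! · 1!2!3!2!2!2!] = √(8/7)
  +(−1)^1/∏(1,1,1,2,0,1)! = -1/2  (running -1/2)
  +(−1)^2/∏(2,0,0,1,1,2)! = 1/4  (running -1/4)
⟨..|..⟩ = √(8/7)·(-1/4) = -0.267261

-0.267261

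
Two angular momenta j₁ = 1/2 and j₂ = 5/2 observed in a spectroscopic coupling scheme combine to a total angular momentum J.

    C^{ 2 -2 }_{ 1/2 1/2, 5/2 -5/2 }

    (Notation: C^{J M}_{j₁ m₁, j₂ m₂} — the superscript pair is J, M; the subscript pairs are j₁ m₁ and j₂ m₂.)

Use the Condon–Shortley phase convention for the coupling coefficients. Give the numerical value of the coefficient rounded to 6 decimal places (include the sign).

+0.912871  (= +√(5/6))

triangle: 1!×0!×4!/6! = 24/720
(j±m)!: 1!×0!×0!×5!×0!×4! = 2880
prefactor² = (2J+1)×Δ×N² = 480
  k=0: +1/(0!×1!×0!×0!×0!×4!) = 1/24
Σ = 1/24  ⇒  CG² = 480×(1/24)² = 5/6
CG = +√(5/6) = +0.912871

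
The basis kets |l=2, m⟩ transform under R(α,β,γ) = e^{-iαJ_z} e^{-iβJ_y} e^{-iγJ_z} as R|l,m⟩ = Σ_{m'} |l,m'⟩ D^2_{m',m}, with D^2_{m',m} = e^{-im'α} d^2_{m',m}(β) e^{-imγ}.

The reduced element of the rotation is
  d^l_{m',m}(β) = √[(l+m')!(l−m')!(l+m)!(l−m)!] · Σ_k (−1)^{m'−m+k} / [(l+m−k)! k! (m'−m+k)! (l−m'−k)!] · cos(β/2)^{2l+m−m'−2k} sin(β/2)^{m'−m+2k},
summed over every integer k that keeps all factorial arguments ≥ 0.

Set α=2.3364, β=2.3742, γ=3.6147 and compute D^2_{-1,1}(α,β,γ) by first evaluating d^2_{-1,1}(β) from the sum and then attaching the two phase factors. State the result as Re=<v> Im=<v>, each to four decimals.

Re=-0.1090 Im=0.3618

D^2_{-1,1}(2.3364,2.3742,3.6147) = e^{-i·-1·2.3364}·d^2_{-1,1}(2.3742)·e^{-i·1·3.6147}. Compute d first:
c=cos(2.374200/2)=0.374351, s=sin(2.374200/2)=0.927287; N=√[1·6·6·1]=6.000000
Admissible k: 2..3 (factorial args all ≥0)
  k=2: (−1)^0·6.0000/(2)·0.3744^2·0.9273^2 = +0.361499
  k=3: (−1)^1·6.0000/(6)·0.3744^0·0.9273^4 = -0.739362
d^2_{-1,1}(2.3742) = +0.361499 -0.739362 = -0.377863
Attach z-rotation phases: D = e^{-i(-1)(2.3364)}·(-0.377863)·e^{-i(1)(3.6147)} = -0.108954+0.361814i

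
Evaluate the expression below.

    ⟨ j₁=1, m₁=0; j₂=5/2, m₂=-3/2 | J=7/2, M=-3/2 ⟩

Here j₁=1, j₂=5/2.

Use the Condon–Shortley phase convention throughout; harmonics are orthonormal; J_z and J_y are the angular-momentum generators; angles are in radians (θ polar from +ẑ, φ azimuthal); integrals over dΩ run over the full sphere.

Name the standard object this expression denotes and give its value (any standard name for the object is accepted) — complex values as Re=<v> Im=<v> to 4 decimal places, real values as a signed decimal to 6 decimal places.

This is a Clebsch–Gordan (vector-coupling) coefficient.
√[8·0!2!5!/8! · 1!1!1!4!2!5!] = √(1920/7)
  +(−1)^0/∏(0,0,1,1,1,4)! = 1/24  (running 1/24)
⟨..|..⟩ = √(1920/7)·(1/24) = +0.690066

Clebsch–Gordan coefficient, +√(10/21) ≈ +0.690066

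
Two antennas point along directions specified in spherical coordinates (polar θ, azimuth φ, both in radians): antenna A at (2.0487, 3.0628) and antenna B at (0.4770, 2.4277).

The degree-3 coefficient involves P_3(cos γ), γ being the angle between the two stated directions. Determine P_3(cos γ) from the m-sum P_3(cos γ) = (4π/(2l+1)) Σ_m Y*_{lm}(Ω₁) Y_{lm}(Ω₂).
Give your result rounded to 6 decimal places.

Addition theorem: P_3(cos γ) = (4π/7) Σ_m Y*_{lm}(Ω₁) Y_{lm}(Ω₂), m = −3…3:
  [-3]  conj(Y_{3,-3})(Ω₁) = (-0.283990, 0.068408) ; Y_{3,-3}(Ω₂) = (0.021819, -0.033974) ; Δ = (-0.003872, 0.011141)
  [-2]  conj(Y_{3,-2})(Ω₁) = (-0.366015, 0.058161) ; Y_{3,-2}(Ω₂) = (0.027276, 0.189422) ; Δ = (-0.021000, -0.067745)
  [-1]  conj(Y_{3,-1})(Ω₁) = (-0.016486, 0.001302) ; Y_{3,-1}(Ω₂) = (-0.330390, -0.286223) ; Δ = (0.005819, 0.004289)
  [+0]  conj(Y_{3,0})(Ω₁) = (0.333371, -0.000000) ; Y_{3,0}(Ω₂) = (0.313639, 0.000000) ; Δ = (0.104558, 0.000000)
  [+1]  conj(Y_{3,1})(Ω₁) = (0.016486, 0.001302) ; Y_{3,1}(Ω₂) = (0.330390, -0.286223) ; Δ = (0.005819, -0.004289)
  [+2]  conj(Y_{3,2})(Ω₁) = (-0.366015, -0.058161) ; Y_{3,2}(Ω₂) = (0.027276, -0.189422) ; Δ = (-0.021000, 0.067745)
  [+3]  conj(Y_{3,3})(Ω₁) = (0.283990, 0.068408) ; Y_{3,3}(Ω₂) = (-0.021819, -0.033974) ; Δ = (-0.003872, -0.011141)
Total Σ_m = (0.066452, 0.000000). Multiply by 1.795196: (0.119294, 0.000000). P_3(cos γ) = 0.119294

0.119294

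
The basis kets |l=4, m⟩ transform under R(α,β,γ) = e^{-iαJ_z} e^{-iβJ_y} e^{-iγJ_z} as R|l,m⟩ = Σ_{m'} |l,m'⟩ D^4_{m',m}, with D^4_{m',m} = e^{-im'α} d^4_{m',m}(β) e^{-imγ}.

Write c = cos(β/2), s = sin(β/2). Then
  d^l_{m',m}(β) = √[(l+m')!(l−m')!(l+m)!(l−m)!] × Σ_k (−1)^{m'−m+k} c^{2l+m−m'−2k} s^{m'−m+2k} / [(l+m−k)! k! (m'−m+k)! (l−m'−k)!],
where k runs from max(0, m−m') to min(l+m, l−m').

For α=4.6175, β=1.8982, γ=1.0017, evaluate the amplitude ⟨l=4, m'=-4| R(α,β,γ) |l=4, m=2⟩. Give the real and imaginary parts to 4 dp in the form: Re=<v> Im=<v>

Split into d^4_{-4,2}(β=1.8982) × two z-phases.
c=cos(1.898200/2)=0.582415, s=sin(1.898200/2)=0.812892; N=√[1·40320·720·2]=7619.763776
k∈{6} keeps every argument non-negative
  k=6: (−1)^0·7619.7638/(1440)·0.5824^2·0.8129^6 = +0.517893
d^4_{-4,2}(1.8982) = +0.517893
D = (+0.928829-0.370508i)·(+0.517893)·(-0.419236-0.907877i) = -0.375874-0.356275i

Re=-0.3759 Im=-0.3563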